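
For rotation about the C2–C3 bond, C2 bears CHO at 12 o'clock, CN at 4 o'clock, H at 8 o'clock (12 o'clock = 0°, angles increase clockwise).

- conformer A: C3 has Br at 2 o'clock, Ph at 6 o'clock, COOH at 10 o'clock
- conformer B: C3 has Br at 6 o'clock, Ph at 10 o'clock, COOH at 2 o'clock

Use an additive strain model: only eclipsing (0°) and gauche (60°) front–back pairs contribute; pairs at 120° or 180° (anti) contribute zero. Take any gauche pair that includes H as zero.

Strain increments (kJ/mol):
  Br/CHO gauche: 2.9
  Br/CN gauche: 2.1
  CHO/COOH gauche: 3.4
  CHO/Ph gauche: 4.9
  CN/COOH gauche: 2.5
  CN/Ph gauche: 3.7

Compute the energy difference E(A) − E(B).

-0.8 kJ/mol

A (staggered): CHO–Br gauche, CHO–COOH gauche, CN–Br gauche, CN–Ph gauche; 2.9 + 3.4 + 2.1 + 3.7 = 12.1 kJ/mol.
B (staggered): CHO–Ph gauche, CHO–COOH gauche, CN–Br gauche, CN–COOH gauche; 4.9 + 3.4 + 2.1 + 2.5 = 12.9 kJ/mol.
E(A) − E(B) = 12.1 − 12.9 = -0.8 kJ/mol.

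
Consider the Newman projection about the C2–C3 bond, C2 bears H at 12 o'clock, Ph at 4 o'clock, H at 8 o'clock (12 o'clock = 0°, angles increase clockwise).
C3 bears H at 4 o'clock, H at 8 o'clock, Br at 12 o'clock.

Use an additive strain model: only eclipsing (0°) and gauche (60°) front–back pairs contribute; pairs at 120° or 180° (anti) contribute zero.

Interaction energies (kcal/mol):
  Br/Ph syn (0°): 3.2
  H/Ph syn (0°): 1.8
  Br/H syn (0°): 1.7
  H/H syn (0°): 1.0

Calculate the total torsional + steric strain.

This conformer (eclipsed): H(0°)/Br(0°) eclipsed 1.7; Ph(120°)/H(120°) eclipsed 1.8; H(240°)/H(240°) eclipsed 1.0 → 4.5 kcal/mol.

4.5 kcal/mol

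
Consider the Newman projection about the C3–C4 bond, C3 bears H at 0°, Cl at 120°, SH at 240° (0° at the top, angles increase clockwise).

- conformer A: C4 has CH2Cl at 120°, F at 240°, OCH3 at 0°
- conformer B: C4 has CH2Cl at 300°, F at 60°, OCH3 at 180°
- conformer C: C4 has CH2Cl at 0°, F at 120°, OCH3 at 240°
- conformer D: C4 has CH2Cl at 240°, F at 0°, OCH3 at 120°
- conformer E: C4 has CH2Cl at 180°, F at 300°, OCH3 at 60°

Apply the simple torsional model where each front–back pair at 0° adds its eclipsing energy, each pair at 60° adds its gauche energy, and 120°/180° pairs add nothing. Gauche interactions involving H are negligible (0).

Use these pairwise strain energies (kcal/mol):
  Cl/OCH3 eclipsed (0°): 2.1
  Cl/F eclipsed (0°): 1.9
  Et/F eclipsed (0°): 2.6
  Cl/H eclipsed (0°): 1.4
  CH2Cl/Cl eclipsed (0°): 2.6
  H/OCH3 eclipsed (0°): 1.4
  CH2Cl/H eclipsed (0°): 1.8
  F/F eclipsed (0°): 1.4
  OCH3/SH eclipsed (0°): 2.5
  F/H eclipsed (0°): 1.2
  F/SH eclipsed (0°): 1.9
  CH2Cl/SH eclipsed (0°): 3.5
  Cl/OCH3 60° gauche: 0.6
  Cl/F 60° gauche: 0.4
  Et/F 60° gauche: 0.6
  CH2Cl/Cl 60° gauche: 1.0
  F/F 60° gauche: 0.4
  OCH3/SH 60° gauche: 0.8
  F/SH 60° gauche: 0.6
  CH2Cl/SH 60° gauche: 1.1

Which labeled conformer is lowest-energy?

B

A (eclipsed): H–OCH3 eclipsed, Cl–CH2Cl eclipsed, SH–F eclipsed; 1.4 + 2.6 + 1.9 = 5.9 kcal/mol.
B (staggered): Cl–F gauche, Cl–OCH3 gauche, SH–CH2Cl gauche, SH–OCH3 gauche; 0.4 + 0.6 + 1.1 + 0.8 = 2.9 kcal/mol.
C (eclipsed): H–CH2Cl eclipsed, Cl–F eclipsed, SH–OCH3 eclipsed; 1.8 + 1.9 + 2.5 = 6.2 kcal/mol.
D (eclipsed): H–F eclipsed, Cl–OCH3 eclipsed, SH–CH2Cl eclipsed; 1.2 + 2.1 + 3.5 = 6.8 kcal/mol.
E (staggered): Cl–CH2Cl gauche, Cl–OCH3 gauche, SH–CH2Cl gauche, SH–F gauche; 1.0 + 0.6 + 1.1 + 0.6 = 3.3 kcal/mol.
B has the lowest total (2.9 kcal/mol).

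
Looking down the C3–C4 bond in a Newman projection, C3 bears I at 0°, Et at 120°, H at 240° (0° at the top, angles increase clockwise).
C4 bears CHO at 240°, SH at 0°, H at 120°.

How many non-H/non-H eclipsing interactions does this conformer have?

Non-H eclipsing pairs: I(0°)/SH(0°) — 1 interaction.

1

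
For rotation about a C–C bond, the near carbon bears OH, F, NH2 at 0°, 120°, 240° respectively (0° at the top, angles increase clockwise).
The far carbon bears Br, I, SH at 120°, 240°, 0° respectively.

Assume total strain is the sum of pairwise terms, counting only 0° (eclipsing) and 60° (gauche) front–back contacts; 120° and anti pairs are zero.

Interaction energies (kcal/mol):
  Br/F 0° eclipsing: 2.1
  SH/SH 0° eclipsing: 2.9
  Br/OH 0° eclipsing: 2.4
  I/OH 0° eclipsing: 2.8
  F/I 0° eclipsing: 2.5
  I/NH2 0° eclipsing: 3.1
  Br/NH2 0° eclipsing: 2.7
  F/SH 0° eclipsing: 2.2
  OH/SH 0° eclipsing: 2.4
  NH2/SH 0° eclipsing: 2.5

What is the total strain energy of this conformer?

7.6 kcal/mol

This conformer (eclipsed): OH(0°)/SH(0°) eclipsed 2.4; F(120°)/Br(120°) eclipsed 2.1; NH2(240°)/I(240°) eclipsed 3.1 → 7.6 kcal/mol.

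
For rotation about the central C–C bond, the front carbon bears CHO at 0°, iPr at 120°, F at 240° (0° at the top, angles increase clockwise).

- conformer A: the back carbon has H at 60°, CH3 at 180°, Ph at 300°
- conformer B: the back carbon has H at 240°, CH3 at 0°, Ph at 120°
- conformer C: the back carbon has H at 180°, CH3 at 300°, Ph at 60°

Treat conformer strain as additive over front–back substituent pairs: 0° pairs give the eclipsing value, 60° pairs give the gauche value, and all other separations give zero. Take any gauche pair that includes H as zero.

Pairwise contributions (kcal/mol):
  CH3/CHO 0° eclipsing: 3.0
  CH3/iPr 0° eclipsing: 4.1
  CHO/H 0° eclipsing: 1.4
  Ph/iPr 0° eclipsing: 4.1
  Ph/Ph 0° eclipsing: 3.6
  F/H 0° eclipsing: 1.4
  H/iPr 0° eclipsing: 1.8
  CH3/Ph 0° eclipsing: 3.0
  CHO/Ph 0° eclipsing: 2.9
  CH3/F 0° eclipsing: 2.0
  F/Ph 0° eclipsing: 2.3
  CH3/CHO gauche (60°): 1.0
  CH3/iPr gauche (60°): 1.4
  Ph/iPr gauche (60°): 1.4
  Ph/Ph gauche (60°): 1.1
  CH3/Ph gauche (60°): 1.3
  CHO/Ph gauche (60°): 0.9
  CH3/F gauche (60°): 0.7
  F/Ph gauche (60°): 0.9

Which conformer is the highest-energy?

B

A is staggered. CHO at 0° is gauche with Ph at 300° (0.9); iPr at 120° is gauche with CH3 at 180° (1.4); F at 240° is gauche with CH3 at 180° (0.7); F at 240° is gauche with Ph at 300° (0.9). Total 3.9 kcal/mol.
B is eclipsed. CHO at 0° is eclipsed with CH3 at 0° (3.0); iPr at 120° is eclipsed with Ph at 120° (4.1); F at 240° is eclipsed with H at 240° (1.4). Total 8.5 kcal/mol.
C is staggered. CHO at 0° is gauche with CH3 at 300° (1.0); CHO at 0° is gauche with Ph at 60° (0.9); iPr at 120° is gauche with Ph at 60° (1.4); F at 240° is gauche with CH3 at 300° (0.7). Total 4.0 kcal/mol.
B has the highest total (8.5 kcal/mol).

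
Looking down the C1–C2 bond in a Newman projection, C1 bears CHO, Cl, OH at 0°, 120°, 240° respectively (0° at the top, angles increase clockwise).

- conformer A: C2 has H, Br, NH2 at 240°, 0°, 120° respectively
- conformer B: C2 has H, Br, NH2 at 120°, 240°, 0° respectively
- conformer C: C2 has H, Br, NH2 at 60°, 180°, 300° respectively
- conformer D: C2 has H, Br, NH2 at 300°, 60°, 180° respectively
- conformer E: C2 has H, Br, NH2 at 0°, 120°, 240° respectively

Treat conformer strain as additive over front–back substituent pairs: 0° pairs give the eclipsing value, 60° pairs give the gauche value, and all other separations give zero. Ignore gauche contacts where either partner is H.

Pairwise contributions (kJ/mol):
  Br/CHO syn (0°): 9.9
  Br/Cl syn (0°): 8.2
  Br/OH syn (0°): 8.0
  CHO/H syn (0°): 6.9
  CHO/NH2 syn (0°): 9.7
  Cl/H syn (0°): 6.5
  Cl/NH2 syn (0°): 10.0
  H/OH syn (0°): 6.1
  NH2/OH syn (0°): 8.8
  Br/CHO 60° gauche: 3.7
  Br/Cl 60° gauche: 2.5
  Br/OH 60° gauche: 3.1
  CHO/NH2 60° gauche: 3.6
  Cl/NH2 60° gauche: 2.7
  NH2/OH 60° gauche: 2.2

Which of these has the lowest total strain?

A (eclipsed): CHO–Br eclipsed, Cl–NH2 eclipsed, OH–H eclipsed; 9.9 + 10.0 + 6.1 = 26.0 kJ/mol.
B (eclipsed): CHO–NH2 eclipsed, Cl–H eclipsed, OH–Br eclipsed; 9.7 + 6.5 + 8.0 = 24.2 kJ/mol.
C (staggered): CHO–NH2 gauche, Cl–Br gauche, OH–Br gauche, OH–NH2 gauche; 3.6 + 2.5 + 3.1 + 2.2 = 11.4 kJ/mol.
D (staggered): CHO–Br gauche, Cl–Br gauche, Cl–NH2 gauche, OH–NH2 gauche; 3.7 + 2.5 + 2.7 + 2.2 = 11.1 kJ/mol.
E (eclipsed): CHO–H eclipsed, Cl–Br eclipsed, OH–NH2 eclipsed; 6.9 + 8.2 + 8.8 = 23.9 kJ/mol.
D has the lowest total (11.1 kJ/mol).

D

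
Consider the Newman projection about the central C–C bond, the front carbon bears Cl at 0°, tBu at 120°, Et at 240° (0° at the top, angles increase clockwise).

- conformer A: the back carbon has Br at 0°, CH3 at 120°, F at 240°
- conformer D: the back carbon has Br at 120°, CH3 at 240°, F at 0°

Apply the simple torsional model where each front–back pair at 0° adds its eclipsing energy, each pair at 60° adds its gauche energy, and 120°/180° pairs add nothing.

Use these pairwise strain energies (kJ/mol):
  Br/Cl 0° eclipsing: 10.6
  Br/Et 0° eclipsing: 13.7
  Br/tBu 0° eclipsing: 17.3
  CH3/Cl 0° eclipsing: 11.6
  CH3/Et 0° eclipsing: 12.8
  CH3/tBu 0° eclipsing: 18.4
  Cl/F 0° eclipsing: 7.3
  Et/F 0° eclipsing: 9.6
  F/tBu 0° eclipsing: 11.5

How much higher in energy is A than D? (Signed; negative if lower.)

A (eclipsed): Cl(0°)/Br(0°) eclipsed 10.6; tBu(120°)/CH3(120°) eclipsed 18.4; Et(240°)/F(240°) eclipsed 9.6 → 38.6 kJ/mol.
D (eclipsed): Cl(0°)/F(0°) eclipsed 7.3; tBu(120°)/Br(120°) eclipsed 17.3; Et(240°)/CH3(240°) eclipsed 12.8 → 37.4 kJ/mol.
E(A) − E(D) = 38.6 − 37.4 = +1.2 kJ/mol.

+1.2 kJ/mol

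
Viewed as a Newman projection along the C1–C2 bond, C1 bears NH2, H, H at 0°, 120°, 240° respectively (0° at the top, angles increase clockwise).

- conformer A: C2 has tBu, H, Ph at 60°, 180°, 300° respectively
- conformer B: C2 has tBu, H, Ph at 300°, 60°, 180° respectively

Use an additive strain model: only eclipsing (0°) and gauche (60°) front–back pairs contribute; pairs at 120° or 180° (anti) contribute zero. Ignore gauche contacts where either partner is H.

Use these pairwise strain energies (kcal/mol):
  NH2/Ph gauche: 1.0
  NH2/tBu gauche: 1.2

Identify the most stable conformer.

B

A (staggered): NH2(0°)/tBu(60°) gauche 1.2; NH2(0°)/Ph(300°) gauche 1.0 → 2.2 kcal/mol.
B (staggered): NH2(0°)/tBu(300°) gauche 1.2 → 1.2 kcal/mol.
B has the lowest total (1.2 kcal/mol).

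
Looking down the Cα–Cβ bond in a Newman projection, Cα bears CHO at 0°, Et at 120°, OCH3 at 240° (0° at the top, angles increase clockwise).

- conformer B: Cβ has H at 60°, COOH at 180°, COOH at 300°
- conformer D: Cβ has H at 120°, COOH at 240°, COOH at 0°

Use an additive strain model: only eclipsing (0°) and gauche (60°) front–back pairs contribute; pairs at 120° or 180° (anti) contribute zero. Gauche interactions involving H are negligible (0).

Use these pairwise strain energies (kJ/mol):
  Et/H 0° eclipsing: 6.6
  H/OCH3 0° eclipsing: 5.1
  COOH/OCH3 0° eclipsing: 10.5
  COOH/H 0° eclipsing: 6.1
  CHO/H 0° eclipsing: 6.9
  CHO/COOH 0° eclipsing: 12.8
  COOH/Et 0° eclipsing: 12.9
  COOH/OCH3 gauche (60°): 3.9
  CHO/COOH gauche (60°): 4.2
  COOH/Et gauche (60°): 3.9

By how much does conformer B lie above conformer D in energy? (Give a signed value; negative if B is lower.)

-14.0 kJ/mol

B (staggered): CHO–COOH gauche, Et–COOH gauche, OCH3–COOH gauche, OCH3–COOH gauche; 4.2 + 3.9 + 3.9 + 3.9 = 15.9 kJ/mol.
D (eclipsed): CHO–COOH eclipsed, Et–H eclipsed, OCH3–COOH eclipsed; 12.8 + 6.6 + 10.5 = 29.9 kJ/mol.
E(B) − E(D) = 15.9 − 29.9 = -14.0 kJ/mol.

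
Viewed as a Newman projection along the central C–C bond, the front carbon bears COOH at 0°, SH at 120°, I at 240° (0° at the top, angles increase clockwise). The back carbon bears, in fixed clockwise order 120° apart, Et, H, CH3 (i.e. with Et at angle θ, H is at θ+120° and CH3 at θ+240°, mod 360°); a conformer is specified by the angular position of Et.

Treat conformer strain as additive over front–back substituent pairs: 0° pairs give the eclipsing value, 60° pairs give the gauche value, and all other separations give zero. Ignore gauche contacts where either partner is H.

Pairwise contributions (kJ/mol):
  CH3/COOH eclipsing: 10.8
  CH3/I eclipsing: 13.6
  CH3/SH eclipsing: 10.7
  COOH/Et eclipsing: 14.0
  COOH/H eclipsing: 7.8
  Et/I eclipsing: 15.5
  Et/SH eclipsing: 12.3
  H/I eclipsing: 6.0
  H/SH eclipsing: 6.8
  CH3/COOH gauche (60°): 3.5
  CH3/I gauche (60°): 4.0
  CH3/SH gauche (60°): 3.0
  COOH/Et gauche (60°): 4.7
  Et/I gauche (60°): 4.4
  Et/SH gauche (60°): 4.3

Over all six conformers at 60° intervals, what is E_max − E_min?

Et at 0° is eclipsed. COOH at 0° is eclipsed with Et at 0° (14.0); SH at 120° is eclipsed with H at 120° (6.8); I at 240° is eclipsed with CH3 at 240° (13.6). Total 34.4 kJ/mol.
Et at 60° is staggered. COOH at 0° is gauche with Et at 60° (4.7); COOH at 0° is gauche with CH3 at 300° (3.5); SH at 120° is gauche with Et at 60° (4.3); I at 240° is gauche with CH3 at 300° (4.0). Total 16.5 kJ/mol.
Et at 120° is eclipsed. COOH at 0° is eclipsed with CH3 at 0° (10.8); SH at 120° is eclipsed with Et at 120° (12.3); I at 240° is eclipsed with H at 240° (6.0). Total 29.1 kJ/mol.
Et at 180° is staggered. COOH at 0° is gauche with CH3 at 60° (3.5); SH at 120° is gauche with Et at 180° (4.3); SH at 120° is gauche with CH3 at 60° (3.0); I at 240° is gauche with Et at 180° (4.4). Total 15.2 kJ/mol.
Et at 240° is eclipsed. COOH at 0° is eclipsed with H at 0° (7.8); SH at 120° is eclipsed with CH3 at 120° (10.7); I at 240° is eclipsed with Et at 240° (15.5). Total 34.0 kJ/mol.
Et at 300° is staggered. COOH at 0° is gauche with Et at 300° (4.7); SH at 120° is gauche with CH3 at 180° (3.0); I at 240° is gauche with Et at 300° (4.4); I at 240° is gauche with CH3 at 180° (4.0). Total 16.1 kJ/mol.
Max at 0° (34.4 kJ/mol), min at 180° (15.2 kJ/mol); barrier = 19.2 kJ/mol.

19.2 kJ/mol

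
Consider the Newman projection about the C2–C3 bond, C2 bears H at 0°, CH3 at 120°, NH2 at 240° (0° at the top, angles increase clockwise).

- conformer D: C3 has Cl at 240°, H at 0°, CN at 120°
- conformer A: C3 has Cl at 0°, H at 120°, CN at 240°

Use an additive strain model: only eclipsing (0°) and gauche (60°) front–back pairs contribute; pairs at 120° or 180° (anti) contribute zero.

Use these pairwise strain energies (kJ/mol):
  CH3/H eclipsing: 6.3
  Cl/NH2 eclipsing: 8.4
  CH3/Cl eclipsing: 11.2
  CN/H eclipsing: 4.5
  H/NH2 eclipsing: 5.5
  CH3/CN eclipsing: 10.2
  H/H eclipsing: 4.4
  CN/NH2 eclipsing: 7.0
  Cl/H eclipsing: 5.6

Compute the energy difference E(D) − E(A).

D (eclipsed): H–H eclipsed, CH3–CN eclipsed, NH2–Cl eclipsed; 4.4 + 10.2 + 8.4 = 23.0 kJ/mol.
A (eclipsed): H–Cl eclipsed, CH3–H eclipsed, NH2–CN eclipsed; 5.6 + 6.3 + 7.0 = 18.9 kJ/mol.
E(D) − E(A) = 23.0 − 18.9 = +4.1 kJ/mol.

+4.1 kJ/mol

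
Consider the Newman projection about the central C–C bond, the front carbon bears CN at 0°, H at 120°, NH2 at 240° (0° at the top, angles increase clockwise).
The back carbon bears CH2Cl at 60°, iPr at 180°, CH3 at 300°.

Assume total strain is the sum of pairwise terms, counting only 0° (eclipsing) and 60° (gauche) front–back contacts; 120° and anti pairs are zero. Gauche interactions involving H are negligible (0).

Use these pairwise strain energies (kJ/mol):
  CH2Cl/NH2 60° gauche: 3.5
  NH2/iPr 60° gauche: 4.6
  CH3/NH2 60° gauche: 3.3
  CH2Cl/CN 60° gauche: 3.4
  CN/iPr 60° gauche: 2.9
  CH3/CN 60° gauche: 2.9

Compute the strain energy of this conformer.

This conformer (staggered): CN(0°)/CH2Cl(60°) gauche 3.4; CN(0°)/CH3(300°) gauche 2.9; NH2(240°)/iPr(180°) gauche 4.6; NH2(240°)/CH3(300°) gauche 3.3 → 14.2 kJ/mol.

14.2 kJ/mol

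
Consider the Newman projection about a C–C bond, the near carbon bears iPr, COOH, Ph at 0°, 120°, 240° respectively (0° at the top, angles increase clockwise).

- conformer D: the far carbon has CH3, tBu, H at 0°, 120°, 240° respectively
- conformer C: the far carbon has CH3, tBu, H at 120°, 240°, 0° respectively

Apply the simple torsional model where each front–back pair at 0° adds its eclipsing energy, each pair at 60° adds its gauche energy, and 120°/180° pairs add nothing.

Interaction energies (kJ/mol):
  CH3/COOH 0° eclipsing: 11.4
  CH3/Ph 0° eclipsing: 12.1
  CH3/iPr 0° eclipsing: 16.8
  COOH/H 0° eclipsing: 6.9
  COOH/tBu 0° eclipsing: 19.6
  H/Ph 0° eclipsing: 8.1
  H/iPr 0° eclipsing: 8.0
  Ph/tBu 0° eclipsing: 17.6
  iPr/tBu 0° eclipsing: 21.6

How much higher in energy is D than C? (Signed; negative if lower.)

+7.5 kJ/mol

D is eclipsed. iPr at 0° is eclipsed with CH3 at 0° (16.8); COOH at 120° is eclipsed with tBu at 120° (19.6); Ph at 240° is eclipsed with H at 240° (8.1). Total 44.5 kJ/mol.
C is eclipsed. iPr at 0° is eclipsed with H at 0° (8.0); COOH at 120° is eclipsed with CH3 at 120° (11.4); Ph at 240° is eclipsed with tBu at 240° (17.6). Total 37.0 kJ/mol.
E(D) − E(C) = 44.5 − 37.0 = +7.5 kJ/mol.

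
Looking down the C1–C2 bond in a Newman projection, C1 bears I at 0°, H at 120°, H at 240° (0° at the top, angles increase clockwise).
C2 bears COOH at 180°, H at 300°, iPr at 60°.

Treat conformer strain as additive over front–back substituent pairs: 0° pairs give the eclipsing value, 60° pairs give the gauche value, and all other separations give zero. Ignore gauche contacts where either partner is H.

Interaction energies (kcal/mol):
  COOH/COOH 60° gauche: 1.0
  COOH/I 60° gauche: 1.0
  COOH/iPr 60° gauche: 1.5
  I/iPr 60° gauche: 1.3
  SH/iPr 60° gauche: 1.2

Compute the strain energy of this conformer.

1.3 kcal/mol

This conformer is staggered. I at 0° is gauche with iPr at 60° (1.3). Total 1.3 kcal/mol.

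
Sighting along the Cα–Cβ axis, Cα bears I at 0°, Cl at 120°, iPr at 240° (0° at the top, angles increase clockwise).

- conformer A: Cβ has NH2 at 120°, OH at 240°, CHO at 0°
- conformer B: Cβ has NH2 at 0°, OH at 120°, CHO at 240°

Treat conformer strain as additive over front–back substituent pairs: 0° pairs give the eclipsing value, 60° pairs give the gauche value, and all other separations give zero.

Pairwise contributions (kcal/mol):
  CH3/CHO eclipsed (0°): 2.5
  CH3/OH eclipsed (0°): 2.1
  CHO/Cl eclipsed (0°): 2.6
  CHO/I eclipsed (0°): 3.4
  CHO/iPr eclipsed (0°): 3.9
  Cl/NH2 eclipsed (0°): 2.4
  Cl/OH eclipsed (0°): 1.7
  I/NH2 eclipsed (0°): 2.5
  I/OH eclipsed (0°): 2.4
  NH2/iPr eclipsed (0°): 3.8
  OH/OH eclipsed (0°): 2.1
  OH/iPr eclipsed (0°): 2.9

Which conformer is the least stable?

A (eclipsed): I(0°)/CHO(0°) eclipsed 3.4; Cl(120°)/NH2(120°) eclipsed 2.4; iPr(240°)/OH(240°) eclipsed 2.9 → 8.7 kcal/mol.
B (eclipsed): I(0°)/NH2(0°) eclipsed 2.5; Cl(120°)/OH(120°) eclipsed 1.7; iPr(240°)/CHO(240°) eclipsed 3.9 → 8.1 kcal/mol.
A has the highest total (8.7 kcal/mol).

A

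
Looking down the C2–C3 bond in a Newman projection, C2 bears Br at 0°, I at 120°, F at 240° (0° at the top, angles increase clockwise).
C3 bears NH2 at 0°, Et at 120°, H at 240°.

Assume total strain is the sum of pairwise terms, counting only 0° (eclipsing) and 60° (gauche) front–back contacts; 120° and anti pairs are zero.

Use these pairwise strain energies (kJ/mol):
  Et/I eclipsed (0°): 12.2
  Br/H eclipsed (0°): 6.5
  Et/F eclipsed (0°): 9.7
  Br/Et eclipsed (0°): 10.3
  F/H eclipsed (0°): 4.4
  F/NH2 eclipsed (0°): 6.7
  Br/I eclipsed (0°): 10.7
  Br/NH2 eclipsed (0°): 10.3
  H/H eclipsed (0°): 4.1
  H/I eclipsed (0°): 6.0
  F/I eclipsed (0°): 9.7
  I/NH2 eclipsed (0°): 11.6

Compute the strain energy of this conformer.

26.9 kJ/mol

This conformer (eclipsed): Br(0°)/NH2(0°) eclipsed 10.3; I(120°)/Et(120°) eclipsed 12.2; F(240°)/H(240°) eclipsed 4.4 → 26.9 kJ/mol.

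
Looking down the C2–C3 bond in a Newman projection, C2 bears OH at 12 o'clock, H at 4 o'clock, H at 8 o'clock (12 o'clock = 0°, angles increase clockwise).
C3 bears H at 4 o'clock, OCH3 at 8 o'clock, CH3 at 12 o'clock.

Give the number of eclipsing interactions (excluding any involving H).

Non-H eclipsing pairs: OH(0°)/CH3(0°) — 1 interaction.

1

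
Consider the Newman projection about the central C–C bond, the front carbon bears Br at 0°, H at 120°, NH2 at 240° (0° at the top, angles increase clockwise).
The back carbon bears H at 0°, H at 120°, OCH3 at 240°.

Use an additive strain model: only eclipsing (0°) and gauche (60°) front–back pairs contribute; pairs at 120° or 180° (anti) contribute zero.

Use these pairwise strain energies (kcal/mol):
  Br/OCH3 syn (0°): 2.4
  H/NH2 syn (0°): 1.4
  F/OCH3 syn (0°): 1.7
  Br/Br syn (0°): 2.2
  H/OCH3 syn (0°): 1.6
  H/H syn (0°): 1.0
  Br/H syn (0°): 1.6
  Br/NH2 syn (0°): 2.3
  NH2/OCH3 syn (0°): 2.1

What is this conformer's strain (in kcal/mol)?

This conformer (eclipsed): Br(0°)/H(0°) eclipsed 1.6; H(120°)/H(120°) eclipsed 1.0; NH2(240°)/OCH3(240°) eclipsed 2.1 → 4.7 kcal/mol.

4.7 kcal/mol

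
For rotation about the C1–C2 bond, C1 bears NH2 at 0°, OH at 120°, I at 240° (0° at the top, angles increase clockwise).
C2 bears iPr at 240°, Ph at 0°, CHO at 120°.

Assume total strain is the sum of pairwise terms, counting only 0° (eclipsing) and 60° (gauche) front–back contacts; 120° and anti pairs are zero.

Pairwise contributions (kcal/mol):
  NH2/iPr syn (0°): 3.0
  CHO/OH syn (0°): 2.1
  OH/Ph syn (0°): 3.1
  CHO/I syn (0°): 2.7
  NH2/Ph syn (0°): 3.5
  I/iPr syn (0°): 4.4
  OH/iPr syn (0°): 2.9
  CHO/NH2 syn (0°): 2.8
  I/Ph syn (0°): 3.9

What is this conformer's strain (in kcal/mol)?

This conformer (eclipsed): NH2(0°)/Ph(0°) eclipsed 3.5; OH(120°)/CHO(120°) eclipsed 2.1; I(240°)/iPr(240°) eclipsed 4.4 → 10.0 kcal/mol.

10.0 kcal/mol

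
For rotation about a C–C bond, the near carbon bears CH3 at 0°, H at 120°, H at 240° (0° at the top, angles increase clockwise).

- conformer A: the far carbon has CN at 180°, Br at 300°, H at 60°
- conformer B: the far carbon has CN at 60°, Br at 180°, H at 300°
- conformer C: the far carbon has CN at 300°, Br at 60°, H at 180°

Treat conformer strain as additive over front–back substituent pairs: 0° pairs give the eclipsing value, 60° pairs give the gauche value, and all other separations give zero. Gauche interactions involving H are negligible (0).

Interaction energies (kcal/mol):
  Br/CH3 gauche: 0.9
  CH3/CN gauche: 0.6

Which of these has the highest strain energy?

A (staggered): CH3(0°)/Br(300°) gauche 0.9 → 0.9 kcal/mol.
B (staggered): CH3(0°)/CN(60°) gauche 0.6 → 0.6 kcal/mol.
C (staggered): CH3(0°)/CN(300°) gauche 0.6; CH3(0°)/Br(60°) gauche 0.9 → 1.5 kcal/mol.
C has the highest total (1.5 kcal/mol).

C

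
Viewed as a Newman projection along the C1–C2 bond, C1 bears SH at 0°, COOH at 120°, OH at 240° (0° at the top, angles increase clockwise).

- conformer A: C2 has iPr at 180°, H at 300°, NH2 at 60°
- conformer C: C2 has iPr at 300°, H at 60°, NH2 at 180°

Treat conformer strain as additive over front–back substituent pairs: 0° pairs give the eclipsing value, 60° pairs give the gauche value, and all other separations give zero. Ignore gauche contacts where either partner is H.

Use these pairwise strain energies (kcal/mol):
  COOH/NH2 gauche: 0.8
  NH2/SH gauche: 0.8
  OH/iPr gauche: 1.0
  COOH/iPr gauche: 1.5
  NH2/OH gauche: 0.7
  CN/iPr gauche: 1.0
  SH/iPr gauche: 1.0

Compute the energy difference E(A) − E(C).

+0.6 kcal/mol

A (staggered): SH(0°)/NH2(60°) gauche 0.8; COOH(120°)/iPr(180°) gauche 1.5; COOH(120°)/NH2(60°) gauche 0.8; OH(240°)/iPr(180°) gauche 1.0 → 4.1 kcal/mol.
C (staggered): SH(0°)/iPr(300°) gauche 1.0; COOH(120°)/NH2(180°) gauche 0.8; OH(240°)/iPr(300°) gauche 1.0; OH(240°)/NH2(180°) gauche 0.7 → 3.5 kcal/mol.
E(A) − E(C) = 4.1 − 3.5 = +0.6 kcal/mol.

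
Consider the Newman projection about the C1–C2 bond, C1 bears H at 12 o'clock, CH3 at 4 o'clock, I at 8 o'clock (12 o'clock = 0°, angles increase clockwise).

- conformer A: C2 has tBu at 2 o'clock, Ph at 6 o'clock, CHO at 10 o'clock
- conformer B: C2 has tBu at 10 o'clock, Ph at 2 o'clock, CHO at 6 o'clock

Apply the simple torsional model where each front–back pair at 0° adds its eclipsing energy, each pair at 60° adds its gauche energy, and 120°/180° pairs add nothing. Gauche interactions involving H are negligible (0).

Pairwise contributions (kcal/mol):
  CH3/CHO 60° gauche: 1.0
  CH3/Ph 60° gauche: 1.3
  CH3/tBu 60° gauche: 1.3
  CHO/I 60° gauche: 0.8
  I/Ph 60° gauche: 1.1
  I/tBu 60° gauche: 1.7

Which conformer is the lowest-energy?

A

A (staggered): CH3(120°)/tBu(60°) gauche 1.3; CH3(120°)/Ph(180°) gauche 1.3; I(240°)/Ph(180°) gauche 1.1; I(240°)/CHO(300°) gauche 0.8 → 4.5 kcal/mol.
B (staggered): CH3(120°)/Ph(60°) gauche 1.3; CH3(120°)/CHO(180°) gauche 1.0; I(240°)/tBu(300°) gauche 1.7; I(240°)/CHO(180°) gauche 0.8 → 4.8 kcal/mol.
A has the lowest total (4.5 kcal/mol).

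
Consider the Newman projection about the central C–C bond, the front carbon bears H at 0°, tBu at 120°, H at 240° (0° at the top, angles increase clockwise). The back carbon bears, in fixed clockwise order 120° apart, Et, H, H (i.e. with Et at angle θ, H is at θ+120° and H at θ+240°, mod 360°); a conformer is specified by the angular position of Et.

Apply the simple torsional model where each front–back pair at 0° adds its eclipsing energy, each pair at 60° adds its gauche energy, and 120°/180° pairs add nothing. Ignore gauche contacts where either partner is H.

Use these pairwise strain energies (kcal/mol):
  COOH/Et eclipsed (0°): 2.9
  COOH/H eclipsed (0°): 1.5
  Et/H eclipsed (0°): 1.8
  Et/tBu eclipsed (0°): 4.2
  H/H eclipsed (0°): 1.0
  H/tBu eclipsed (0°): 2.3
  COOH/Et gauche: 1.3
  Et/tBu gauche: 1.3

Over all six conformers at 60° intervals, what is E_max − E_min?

6.2 kcal/mol

Et at 0° (eclipsed): H–Et eclipsed, tBu–H eclipsed, H–H eclipsed; 1.8 + 2.3 + 1.0 = 5.1 kcal/mol.
Et at 60° (staggered): tBu–Et gauche; 1.3 = 1.3 kcal/mol.
Et at 120° (eclipsed): H–H eclipsed, tBu–Et eclipsed, H–H eclipsed; 1.0 + 4.2 + 1.0 = 6.2 kcal/mol.
Et at 180° (staggered): tBu–Et gauche; 1.3 = 1.3 kcal/mol.
Et at 240° (eclipsed): H–H eclipsed, tBu–H eclipsed, H–Et eclipsed; 1.0 + 2.3 + 1.8 = 5.1 kcal/mol.
Et at 300° (staggered): no non-H gauche contacts → 0.0 kcal/mol.
Max at 120° (6.2 kcal/mol), min at 300° (0.0 kcal/mol); barrier = 6.2 kcal/mol.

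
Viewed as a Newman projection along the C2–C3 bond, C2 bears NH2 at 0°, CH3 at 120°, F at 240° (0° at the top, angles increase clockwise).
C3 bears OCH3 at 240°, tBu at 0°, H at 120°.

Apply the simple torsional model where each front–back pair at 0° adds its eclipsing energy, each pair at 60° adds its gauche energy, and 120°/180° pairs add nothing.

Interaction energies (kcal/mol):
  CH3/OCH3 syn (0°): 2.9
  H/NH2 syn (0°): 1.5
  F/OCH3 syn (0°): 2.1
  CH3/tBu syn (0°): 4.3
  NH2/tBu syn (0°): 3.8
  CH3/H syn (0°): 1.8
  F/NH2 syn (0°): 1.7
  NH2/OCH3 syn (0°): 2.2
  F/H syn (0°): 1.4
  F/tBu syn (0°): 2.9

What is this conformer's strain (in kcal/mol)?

This conformer is eclipsed. NH2 at 0° is eclipsed with tBu at 0° (3.8); CH3 at 120° is eclipsed with H at 120° (1.8); F at 240° is eclipsed with OCH3 at 240° (2.1). Total 7.7 kcal/mol.

7.7 kcal/mol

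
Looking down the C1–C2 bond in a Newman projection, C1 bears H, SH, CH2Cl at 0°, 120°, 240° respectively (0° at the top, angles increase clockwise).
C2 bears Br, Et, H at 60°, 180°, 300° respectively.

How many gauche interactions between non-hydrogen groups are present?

3

Non-H gauche pairs: SH(120°)/Br(60°); SH(120°)/Et(180°); CH2Cl(240°)/Et(180°) — 3 interactions.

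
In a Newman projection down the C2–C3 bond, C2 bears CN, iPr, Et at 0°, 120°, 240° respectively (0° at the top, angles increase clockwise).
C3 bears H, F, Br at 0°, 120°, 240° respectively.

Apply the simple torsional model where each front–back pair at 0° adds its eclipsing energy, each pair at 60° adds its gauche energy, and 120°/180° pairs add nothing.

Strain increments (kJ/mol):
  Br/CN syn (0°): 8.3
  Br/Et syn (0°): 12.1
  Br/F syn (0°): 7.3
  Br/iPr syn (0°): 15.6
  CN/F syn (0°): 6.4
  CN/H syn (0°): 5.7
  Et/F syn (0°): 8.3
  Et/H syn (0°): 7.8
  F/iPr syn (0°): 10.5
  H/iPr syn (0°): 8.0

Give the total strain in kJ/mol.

28.3 kJ/mol

This conformer (eclipsed): CN–H eclipsed, iPr–F eclipsed, Et–Br eclipsed; 5.7 + 10.5 + 12.1 = 28.3 kJ/mol.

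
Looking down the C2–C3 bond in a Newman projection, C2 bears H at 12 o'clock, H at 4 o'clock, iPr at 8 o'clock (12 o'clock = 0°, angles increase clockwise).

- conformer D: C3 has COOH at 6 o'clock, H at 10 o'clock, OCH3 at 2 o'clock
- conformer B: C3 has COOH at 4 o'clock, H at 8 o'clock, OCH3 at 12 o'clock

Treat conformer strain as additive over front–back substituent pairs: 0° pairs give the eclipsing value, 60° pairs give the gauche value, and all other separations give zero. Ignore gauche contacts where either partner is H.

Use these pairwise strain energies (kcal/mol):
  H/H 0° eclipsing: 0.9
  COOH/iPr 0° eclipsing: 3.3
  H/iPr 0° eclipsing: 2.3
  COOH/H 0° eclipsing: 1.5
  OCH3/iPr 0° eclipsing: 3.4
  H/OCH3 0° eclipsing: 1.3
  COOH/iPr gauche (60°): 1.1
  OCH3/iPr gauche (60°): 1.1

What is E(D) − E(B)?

-4.0 kcal/mol

D (staggered): iPr–COOH gauche; 1.1 = 1.1 kcal/mol.
B (eclipsed): H–OCH3 eclipsed, H–COOH eclipsed, iPr–H eclipsed; 1.3 + 1.5 + 2.3 = 5.1 kcal/mol.
E(D) − E(B) = 1.1 − 5.1 = -4.0 kcal/mol.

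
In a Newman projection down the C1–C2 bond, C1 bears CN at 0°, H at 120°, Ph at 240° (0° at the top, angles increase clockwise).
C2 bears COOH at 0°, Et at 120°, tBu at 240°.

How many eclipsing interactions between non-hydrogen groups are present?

Non-H eclipsing pairs: CN(0°)/COOH(0°); Ph(240°)/tBu(240°) — 2 interactions.

2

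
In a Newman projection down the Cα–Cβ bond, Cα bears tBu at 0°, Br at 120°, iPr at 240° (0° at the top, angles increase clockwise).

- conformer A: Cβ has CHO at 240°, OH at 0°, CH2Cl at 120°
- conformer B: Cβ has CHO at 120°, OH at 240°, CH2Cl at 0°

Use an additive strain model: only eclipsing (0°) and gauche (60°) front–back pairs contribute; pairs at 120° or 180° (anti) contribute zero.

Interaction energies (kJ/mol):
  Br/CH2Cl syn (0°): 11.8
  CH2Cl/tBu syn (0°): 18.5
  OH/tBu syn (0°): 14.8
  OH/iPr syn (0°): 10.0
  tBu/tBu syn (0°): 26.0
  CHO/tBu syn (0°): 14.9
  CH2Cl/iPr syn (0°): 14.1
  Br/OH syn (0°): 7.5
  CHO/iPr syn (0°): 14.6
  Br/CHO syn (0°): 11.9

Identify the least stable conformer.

A

A (eclipsed): tBu(0°)/OH(0°) eclipsed 14.8; Br(120°)/CH2Cl(120°) eclipsed 11.8; iPr(240°)/CHO(240°) eclipsed 14.6 → 41.2 kJ/mol.
B (eclipsed): tBu(0°)/CH2Cl(0°) eclipsed 18.5; Br(120°)/CHO(120°) eclipsed 11.9; iPr(240°)/OH(240°) eclipsed 10.0 → 40.4 kJ/mol.
A has the highest total (41.2 kJ/mol).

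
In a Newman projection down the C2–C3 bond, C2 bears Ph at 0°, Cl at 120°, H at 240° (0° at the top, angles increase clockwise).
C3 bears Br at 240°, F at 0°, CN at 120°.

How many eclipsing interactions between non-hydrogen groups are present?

2

Non-H eclipsing pairs: Ph(0°)/F(0°); Cl(120°)/CN(120°) — 2 interactions.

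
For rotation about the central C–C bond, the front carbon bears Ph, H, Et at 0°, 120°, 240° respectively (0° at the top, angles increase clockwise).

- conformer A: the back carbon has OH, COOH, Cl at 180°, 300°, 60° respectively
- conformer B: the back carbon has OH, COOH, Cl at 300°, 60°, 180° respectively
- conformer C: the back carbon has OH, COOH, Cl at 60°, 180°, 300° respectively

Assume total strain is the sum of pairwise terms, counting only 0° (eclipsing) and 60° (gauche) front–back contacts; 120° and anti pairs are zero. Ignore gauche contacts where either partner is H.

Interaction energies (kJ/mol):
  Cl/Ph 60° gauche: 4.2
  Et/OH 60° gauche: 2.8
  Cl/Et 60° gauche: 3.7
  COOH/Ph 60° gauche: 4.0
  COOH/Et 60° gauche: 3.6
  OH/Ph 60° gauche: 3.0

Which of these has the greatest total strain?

A

A (staggered): Ph(0°)/COOH(300°) gauche 4.0; Ph(0°)/Cl(60°) gauche 4.2; Et(240°)/OH(180°) gauche 2.8; Et(240°)/COOH(300°) gauche 3.6 → 14.6 kJ/mol.
B (staggered): Ph(0°)/OH(300°) gauche 3.0; Ph(0°)/COOH(60°) gauche 4.0; Et(240°)/OH(300°) gauche 2.8; Et(240°)/Cl(180°) gauche 3.7 → 13.5 kJ/mol.
C (staggered): Ph(0°)/OH(60°) gauche 3.0; Ph(0°)/Cl(300°) gauche 4.2; Et(240°)/COOH(180°) gauche 3.6; Et(240°)/Cl(300°) gauche 3.7 → 14.5 kJ/mol.
A has the highest total (14.6 kJ/mol).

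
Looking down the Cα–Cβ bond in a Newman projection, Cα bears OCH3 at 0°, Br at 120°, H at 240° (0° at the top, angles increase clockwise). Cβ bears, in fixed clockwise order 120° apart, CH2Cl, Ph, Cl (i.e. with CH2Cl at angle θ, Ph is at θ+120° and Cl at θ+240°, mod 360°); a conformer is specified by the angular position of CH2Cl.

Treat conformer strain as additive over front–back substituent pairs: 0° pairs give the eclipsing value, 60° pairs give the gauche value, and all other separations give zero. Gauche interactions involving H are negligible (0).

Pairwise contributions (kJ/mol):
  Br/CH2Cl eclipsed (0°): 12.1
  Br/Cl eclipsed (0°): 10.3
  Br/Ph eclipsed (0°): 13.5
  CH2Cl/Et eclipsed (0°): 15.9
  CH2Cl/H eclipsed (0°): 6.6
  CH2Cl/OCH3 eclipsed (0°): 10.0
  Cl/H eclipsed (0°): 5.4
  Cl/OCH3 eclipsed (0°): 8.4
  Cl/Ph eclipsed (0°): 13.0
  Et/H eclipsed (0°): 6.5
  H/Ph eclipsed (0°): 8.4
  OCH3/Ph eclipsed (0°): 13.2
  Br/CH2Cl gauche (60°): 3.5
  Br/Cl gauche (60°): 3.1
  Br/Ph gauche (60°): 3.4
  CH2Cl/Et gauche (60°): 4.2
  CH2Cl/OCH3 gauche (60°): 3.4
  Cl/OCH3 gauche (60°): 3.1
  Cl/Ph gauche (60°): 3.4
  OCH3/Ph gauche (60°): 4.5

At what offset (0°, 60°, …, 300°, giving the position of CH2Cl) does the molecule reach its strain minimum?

60°

CH2Cl at 0° (eclipsed): OCH3(0°)/CH2Cl(0°) eclipsed 10.0; Br(120°)/Ph(120°) eclipsed 13.5; H(240°)/Cl(240°) eclipsed 5.4 → 28.9 kJ/mol.
CH2Cl at 60° (staggered): OCH3(0°)/CH2Cl(60°) gauche 3.4; OCH3(0°)/Cl(300°) gauche 3.1; Br(120°)/CH2Cl(60°) gauche 3.5; Br(120°)/Ph(180°) gauche 3.4 → 13.4 kJ/mol.
CH2Cl at 120° (eclipsed): OCH3(0°)/Cl(0°) eclipsed 8.4; Br(120°)/CH2Cl(120°) eclipsed 12.1; H(240°)/Ph(240°) eclipsed 8.4 → 28.9 kJ/mol.
CH2Cl at 180° (staggered): OCH3(0°)/Ph(300°) gauche 4.5; OCH3(0°)/Cl(60°) gauche 3.1; Br(120°)/CH2Cl(180°) gauche 3.5; Br(120°)/Cl(60°) gauche 3.1 → 14.2 kJ/mol.
CH2Cl at 240° (eclipsed): OCH3(0°)/Ph(0°) eclipsed 13.2; Br(120°)/Cl(120°) eclipsed 10.3; H(240°)/CH2Cl(240°) eclipsed 6.6 → 30.1 kJ/mol.
CH2Cl at 300° (staggered): OCH3(0°)/CH2Cl(300°) gauche 3.4; OCH3(0°)/Ph(60°) gauche 4.5; Br(120°)/Ph(60°) gauche 3.4; Br(120°)/Cl(180°) gauche 3.1 → 14.4 kJ/mol.
The minimum (13.4 kJ/mol) occurs with CH2Cl at 60°.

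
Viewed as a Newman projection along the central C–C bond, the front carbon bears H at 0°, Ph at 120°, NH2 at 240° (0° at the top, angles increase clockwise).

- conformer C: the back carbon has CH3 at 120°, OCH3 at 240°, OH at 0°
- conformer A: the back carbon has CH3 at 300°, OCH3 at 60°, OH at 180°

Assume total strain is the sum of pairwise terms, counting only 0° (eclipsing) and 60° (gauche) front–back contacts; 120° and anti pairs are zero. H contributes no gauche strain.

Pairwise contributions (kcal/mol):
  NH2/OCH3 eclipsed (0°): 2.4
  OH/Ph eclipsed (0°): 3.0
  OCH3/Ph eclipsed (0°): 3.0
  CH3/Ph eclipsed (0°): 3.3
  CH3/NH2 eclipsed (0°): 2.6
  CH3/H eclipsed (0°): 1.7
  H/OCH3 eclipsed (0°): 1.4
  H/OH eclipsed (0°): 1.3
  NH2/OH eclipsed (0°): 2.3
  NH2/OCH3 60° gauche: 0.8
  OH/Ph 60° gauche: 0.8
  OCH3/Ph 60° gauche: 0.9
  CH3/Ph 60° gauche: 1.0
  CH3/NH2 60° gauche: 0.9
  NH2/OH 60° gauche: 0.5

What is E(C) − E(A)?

+3.9 kcal/mol

C (eclipsed): H–OH eclipsed, Ph–CH3 eclipsed, NH2–OCH3 eclipsed; 1.3 + 3.3 + 2.4 = 7.0 kcal/mol.
A (staggered): Ph–OCH3 gauche, Ph–OH gauche, NH2–CH3 gauche, NH2–OH gauche; 0.9 + 0.8 + 0.9 + 0.5 = 3.1 kcal/mol.
E(C) − E(A) = 7.0 − 3.1 = +3.9 kcal/mol.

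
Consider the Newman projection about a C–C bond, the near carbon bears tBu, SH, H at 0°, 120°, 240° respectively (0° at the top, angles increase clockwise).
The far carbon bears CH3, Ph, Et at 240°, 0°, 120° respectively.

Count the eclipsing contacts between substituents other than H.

Non-H eclipsing pairs: tBu(0°)/Ph(0°); SH(120°)/Et(120°) — 2 interactions.

2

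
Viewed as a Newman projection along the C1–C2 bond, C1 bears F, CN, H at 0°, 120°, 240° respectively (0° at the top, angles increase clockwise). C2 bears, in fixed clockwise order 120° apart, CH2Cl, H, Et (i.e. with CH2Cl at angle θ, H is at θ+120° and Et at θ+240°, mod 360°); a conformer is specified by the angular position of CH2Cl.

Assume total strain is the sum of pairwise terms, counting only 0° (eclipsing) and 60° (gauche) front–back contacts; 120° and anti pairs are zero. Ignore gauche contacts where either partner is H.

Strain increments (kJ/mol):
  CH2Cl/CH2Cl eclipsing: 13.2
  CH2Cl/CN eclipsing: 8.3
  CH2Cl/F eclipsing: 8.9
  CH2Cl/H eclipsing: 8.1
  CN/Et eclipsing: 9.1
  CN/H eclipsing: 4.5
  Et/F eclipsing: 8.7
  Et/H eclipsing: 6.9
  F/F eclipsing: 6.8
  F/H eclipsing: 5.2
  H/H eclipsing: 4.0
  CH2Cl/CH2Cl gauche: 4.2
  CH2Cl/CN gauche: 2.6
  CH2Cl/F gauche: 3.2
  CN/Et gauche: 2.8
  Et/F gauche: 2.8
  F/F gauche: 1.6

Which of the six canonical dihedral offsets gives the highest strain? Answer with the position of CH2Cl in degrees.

CH2Cl at 0° (eclipsed): F–CH2Cl eclipsed, CN–H eclipsed, H–Et eclipsed; 8.9 + 4.5 + 6.9 = 20.3 kJ/mol.
CH2Cl at 60° (staggered): F–CH2Cl gauche, F–Et gauche, CN–CH2Cl gauche; 3.2 + 2.8 + 2.6 = 8.6 kJ/mol.
CH2Cl at 120° (eclipsed): F–Et eclipsed, CN–CH2Cl eclipsed, H–H eclipsed; 8.7 + 8.3 + 4.0 = 21.0 kJ/mol.
CH2Cl at 180° (staggered): F–Et gauche, CN–CH2Cl gauche, CN–Et gauche; 2.8 + 2.6 + 2.8 = 8.2 kJ/mol.
CH2Cl at 240° (eclipsed): F–H eclipsed, CN–Et eclipsed, H–CH2Cl eclipsed; 5.2 + 9.1 + 8.1 = 22.4 kJ/mol.
CH2Cl at 300° (staggered): F–CH2Cl gauche, CN–Et gauche; 3.2 + 2.8 = 6.0 kJ/mol.
The maximum (22.4 kJ/mol) occurs with CH2Cl at 240°.

240°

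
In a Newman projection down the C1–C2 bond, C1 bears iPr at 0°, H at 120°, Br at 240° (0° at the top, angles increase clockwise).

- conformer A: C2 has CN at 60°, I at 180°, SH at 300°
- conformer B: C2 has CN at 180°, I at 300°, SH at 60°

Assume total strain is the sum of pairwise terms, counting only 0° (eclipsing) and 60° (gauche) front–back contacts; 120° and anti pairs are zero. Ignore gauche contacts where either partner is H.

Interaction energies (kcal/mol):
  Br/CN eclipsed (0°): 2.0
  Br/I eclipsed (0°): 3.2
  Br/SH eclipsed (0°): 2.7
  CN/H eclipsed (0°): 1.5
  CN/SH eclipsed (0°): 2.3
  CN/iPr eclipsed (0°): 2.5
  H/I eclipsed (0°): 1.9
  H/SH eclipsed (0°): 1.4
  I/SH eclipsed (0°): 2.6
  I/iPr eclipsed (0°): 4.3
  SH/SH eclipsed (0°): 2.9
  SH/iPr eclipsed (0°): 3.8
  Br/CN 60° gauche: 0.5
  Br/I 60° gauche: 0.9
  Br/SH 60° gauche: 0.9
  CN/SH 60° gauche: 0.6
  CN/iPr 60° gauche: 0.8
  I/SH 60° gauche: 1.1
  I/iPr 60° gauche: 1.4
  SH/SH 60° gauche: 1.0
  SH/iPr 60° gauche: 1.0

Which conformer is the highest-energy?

A is staggered. iPr at 0° is gauche with CN at 60° (0.8); iPr at 0° is gauche with SH at 300° (1.0); Br at 240° is gauche with I at 180° (0.9); Br at 240° is gauche with SH at 300° (0.9). Total 3.6 kcal/mol.
B is staggered. iPr at 0° is gauche with I at 300° (1.4); iPr at 0° is gauche with SH at 60° (1.0); Br at 240° is gauche with CN at 180° (0.5); Br at 240° is gauche with I at 300° (0.9). Total 3.8 kcal/mol.
B has the highest total (3.8 kcal/mol).

B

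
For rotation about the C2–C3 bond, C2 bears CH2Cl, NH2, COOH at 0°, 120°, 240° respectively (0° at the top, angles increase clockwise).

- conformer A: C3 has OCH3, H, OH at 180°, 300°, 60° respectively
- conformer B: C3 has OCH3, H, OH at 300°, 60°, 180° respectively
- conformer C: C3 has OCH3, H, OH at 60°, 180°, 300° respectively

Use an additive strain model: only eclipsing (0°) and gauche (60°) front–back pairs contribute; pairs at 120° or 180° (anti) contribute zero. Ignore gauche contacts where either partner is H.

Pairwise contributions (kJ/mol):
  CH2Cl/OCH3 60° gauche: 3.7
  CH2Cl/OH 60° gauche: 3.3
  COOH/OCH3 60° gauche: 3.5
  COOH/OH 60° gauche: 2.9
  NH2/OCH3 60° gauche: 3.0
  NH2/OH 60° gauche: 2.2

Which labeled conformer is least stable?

C

A (staggered): CH2Cl(0°)/OH(60°) gauche 3.3; NH2(120°)/OCH3(180°) gauche 3.0; NH2(120°)/OH(60°) gauche 2.2; COOH(240°)/OCH3(180°) gauche 3.5 → 12.0 kJ/mol.
B (staggered): CH2Cl(0°)/OCH3(300°) gauche 3.7; NH2(120°)/OH(180°) gauche 2.2; COOH(240°)/OCH3(300°) gauche 3.5; COOH(240°)/OH(180°) gauche 2.9 → 12.3 kJ/mol.
C (staggered): CH2Cl(0°)/OCH3(60°) gauche 3.7; CH2Cl(0°)/OH(300°) gauche 3.3; NH2(120°)/OCH3(60°) gauche 3.0; COOH(240°)/OH(300°) gauche 2.9 → 12.9 kJ/mol.
C has the highest total (12.9 kJ/mol).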